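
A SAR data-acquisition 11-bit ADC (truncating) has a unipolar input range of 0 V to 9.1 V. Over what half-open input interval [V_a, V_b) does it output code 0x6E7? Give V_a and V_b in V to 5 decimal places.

LSB = 9.1/2^11 = 4.443 mV.
Code 0x6E7 = 1767 decimal.
V_a = V_low + 1767·LSB = 7.85142 V; V_b = V_low + 1768·LSB = 7.85586 V.

[7.85142 V, 7.85586 V)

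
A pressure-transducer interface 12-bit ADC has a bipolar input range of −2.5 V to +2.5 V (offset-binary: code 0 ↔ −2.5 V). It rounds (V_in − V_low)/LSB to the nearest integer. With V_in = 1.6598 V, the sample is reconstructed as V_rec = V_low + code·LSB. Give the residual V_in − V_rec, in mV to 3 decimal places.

Step size: 5 V ÷ 2^12 = 1.221 mV.
(1.6598 − (−2.5))/0.0012207 = 3407.7082; round gives code 3408.
Code 3408 maps back to (−2.5) + 3408×0.0012207 V = 1.6601562 V.
Error = 1.6598 − 1.6601562 = -0.00035625 V = -0.356 mV.

-0.356 mV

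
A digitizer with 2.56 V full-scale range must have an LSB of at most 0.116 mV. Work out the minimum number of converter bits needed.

15 bits

Number of steps required ≥ 2.56 V / 0.116 mV = 22068.97.
Need 2^N ≥ 22068.97; 2^14 = 16384, 2^15 = 32768.
Minimum N = 15.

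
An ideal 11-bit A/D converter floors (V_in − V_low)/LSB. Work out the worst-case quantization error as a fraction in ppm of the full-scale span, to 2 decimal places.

488.28 ppm

Truncating → worst-case error = 1 LSB = V_FS/2^11, so 1e+06/2048 = 488.281 ppm of full scale.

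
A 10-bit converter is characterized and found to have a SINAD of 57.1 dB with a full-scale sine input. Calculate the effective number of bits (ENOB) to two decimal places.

ENOB = (SINAD − 1.76) / 6.02 = (57.1 − 1.76)/6.02 = 9.193.

9.19 bits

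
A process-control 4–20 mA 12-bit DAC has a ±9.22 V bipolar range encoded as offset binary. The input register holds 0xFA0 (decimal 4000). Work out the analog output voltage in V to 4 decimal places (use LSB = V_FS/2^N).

LSB = 18.44 V / 2^12 = 4.502 mV.
Code 0xFA0 = 4000 decimal.
V_out = (−9.22) + 4000 × 0.00450195 V = 8.78781 V.

8.7878 V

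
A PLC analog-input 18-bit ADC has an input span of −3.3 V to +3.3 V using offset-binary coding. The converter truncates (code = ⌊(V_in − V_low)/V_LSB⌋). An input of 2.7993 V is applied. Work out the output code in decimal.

code 242256

LSB = 6.6 V / 262144 = 25.18 µV.
Input sits at 242256.803 steps above V_low.
⌊·⌋(242256.803) = 242256.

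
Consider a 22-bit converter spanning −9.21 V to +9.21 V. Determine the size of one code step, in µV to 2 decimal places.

4.39 µV

Full-scale span = 18.42 V.
LSB = 18.42 / 2^22 = 18.42 / 4194304 = 4.39167e-06 V = 4.39 µV.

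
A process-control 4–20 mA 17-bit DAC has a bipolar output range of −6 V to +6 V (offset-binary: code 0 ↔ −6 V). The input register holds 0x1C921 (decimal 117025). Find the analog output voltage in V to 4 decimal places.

LSB = 12 V / 2^17 = 91.55 µV.
Code 0x1C921 = 117025 decimal.
V_out = (−6) + 117025 × 9.15527e-05 V = 4.71396 V.

4.7140 V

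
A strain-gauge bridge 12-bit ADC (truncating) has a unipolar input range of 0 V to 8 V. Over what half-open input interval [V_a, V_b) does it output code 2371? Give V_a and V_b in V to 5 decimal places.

[4.63086 V, 4.63281 V)

LSB = 8/2^12 = 1.953 mV.
V_a = V_low + 2371·LSB = 4.63086 V; V_b = V_low + 2372·LSB = 4.63281 V.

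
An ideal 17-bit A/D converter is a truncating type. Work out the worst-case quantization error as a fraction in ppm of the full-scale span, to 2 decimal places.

7.63 ppm

Truncating → worst-case error = 1 LSB = V_FS/2^17, so 1e+06/131072 = 7.62939 ppm of full scale.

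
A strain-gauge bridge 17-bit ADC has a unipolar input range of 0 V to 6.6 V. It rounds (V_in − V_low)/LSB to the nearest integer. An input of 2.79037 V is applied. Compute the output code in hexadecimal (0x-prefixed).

code 0xD877 (decimal 55415)

With 131072 levels over 6.6 V, one step is 50.35 µV.
(2.79037 − 0) / 5.0354e-05 = 55415.057 LSBs.
So the output code is 55415.
In hexadecimal (0x-prefixed): 0xD877.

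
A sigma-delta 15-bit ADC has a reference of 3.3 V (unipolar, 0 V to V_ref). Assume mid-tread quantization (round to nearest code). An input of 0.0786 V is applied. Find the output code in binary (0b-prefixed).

With 32768 levels over 3.3 V, one step is 100.71 µV.
(0.0786 − 0) / 0.000100708 = 780.474 LSBs.
Round → code 780.
In binary (0b-prefixed): 0b1100001100.

code 0b1100001100 (decimal 780)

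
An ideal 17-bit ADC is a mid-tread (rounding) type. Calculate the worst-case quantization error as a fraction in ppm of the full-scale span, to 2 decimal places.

3.81 ppm

Rounding → worst-case error = ½ LSB = V_FS/2^18, so 1e+06/262144 = 3.8147 ppm of full scale.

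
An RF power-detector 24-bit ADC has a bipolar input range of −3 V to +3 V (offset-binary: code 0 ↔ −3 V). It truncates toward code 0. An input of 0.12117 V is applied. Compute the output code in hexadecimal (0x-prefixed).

code 0x852B7F (decimal 8727423)

LSB = 6 V / 16777216 = 0.36 µV.
Input sits at 8727423.877 steps above V_low.
Floor → code 8727423.
In hexadecimal (0x-prefixed): 0x852B7F.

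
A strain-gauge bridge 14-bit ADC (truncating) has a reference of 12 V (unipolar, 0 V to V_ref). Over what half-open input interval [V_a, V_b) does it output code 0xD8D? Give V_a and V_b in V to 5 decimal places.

[2.54077 V, 2.54150 V)

LSB = 12/2^14 = 0.732 mV.
Code 0xD8D = 3469 decimal.
V_a = V_low + 3469·LSB = 2.54077 V; V_b = V_low + 3470·LSB = 2.5415 V.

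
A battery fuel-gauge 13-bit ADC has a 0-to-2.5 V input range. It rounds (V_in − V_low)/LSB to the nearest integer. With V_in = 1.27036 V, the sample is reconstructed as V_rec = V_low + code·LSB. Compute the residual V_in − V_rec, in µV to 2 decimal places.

Step size: 2.5 V ÷ 2^13 = 305.18 µV.
(V_in − V_low)/LSB = (1.27036 − 0)/0.000305176 = 4162.7156 → code 4163 (round).
Code 4163 maps back to 0 + 4163×0.000305176 V = 1.2704468 V.
Difference: -8.67773e-05 V → -86.78 µV.

-86.78 µV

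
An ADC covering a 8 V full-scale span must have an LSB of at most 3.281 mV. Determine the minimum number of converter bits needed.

Number of steps required ≥ 8 V / 3.281 mV = 2438.28.
Need 2^N ≥ 2438.28; 2^11 = 2048, 2^12 = 4096.
Minimum N = 12.

12 bits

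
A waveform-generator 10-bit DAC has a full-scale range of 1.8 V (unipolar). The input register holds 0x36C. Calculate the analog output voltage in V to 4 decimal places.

1.5398 V

LSB = 1.8 V / 2^10 = 1.758 mV.
Code 0x36C = 876 decimal.
V_out = 0 + 876 × 0.00175781 V = 1.53984 V.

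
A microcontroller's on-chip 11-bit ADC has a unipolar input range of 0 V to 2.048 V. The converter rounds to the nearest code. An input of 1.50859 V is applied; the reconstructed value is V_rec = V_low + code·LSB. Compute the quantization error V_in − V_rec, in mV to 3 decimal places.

LSB = 2.048/2^11 = 1.000 mV.
(1.50859 − 0)/0.001 = 1508.5900; round gives code 1509.
Reconstructed: 1.509 V.
Error = 1.50859 − 1.509 = -0.00041 V = -0.410 mV.

-0.410 mV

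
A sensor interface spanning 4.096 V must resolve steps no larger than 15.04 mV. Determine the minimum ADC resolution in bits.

Number of steps required ≥ 4.096 V / 15.04 mV = 272.34.
Need 2^N ≥ 272.34; 2^8 = 256, 2^9 = 512.
Minimum N = 9.

9 bits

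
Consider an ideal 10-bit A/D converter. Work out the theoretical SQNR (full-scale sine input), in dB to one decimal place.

62.0 dB

SNR ≈ 6.02·N + 1.76 dB = 6.02·10 + 1.76 = 61.96 dB.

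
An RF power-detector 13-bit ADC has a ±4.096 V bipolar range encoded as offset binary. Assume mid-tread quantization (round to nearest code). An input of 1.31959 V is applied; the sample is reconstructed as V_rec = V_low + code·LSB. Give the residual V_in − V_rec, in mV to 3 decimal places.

One LSB is 8.192 V / 8192 = 1.000 mV.
(V_in − V_low)/LSB = (1.31959 − (−4.096))/0.001 = 5415.5900 → code 5416 (round).
Reconstructed: 1.32 V.
Error = 1.31959 − 1.32 = -0.00041 V = -0.410 mV.

-0.410 mV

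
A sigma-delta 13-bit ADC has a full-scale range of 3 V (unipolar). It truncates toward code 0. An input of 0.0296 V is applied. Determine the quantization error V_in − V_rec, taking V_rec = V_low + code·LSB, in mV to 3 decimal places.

0.303 mV

LSB = 3/2^13 = 366.21 µV.
(0.0296 − 0)/0.000366211 = 80.8277; ⌊·⌋ gives code 80.
V_rec = 0 + 80·0.000366211 = 0.029296875 V.
V_in − V_rec = 0.000303125 V = 0.303 mV.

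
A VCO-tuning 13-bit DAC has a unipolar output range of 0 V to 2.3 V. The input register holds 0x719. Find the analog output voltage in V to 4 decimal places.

LSB = 2.3 V / 2^13 = 280.76 µV.
Code 0x719 = 1817 decimal.
V_out = 0 + 1817 × 0.000280762 V = 0.510144 V.

0.5101 V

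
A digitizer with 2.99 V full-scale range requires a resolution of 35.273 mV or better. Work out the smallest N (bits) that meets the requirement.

Number of steps required ≥ 2.99 V / 35.273 mV = 84.77.
Need 2^N ≥ 84.77; 2^6 = 64, 2^7 = 128.
Minimum N = 7.

7 bits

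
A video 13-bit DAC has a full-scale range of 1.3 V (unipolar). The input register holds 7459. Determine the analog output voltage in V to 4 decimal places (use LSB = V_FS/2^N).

1.1837 V

LSB = 1.3 V / 2^13 = 158.69 µV.
V_out = 0 + 7459 × 0.000158691 V = 1.18368 V.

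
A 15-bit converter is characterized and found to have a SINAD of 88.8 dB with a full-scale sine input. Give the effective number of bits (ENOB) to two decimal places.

14.46 bits

ENOB = (SINAD − 1.76) / 6.02 = (88.8 − 1.76)/6.02 = 14.458.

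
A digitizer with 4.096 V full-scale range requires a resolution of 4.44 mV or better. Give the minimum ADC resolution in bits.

10 bits

Number of steps required ≥ 4.096 V / 4.44 mV = 922.52.
Need 2^N ≥ 922.52; 2^9 = 512, 2^10 = 1024.
Minimum N = 10.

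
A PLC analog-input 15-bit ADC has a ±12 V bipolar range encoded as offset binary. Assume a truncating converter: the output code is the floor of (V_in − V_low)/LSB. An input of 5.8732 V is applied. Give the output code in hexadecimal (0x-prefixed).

code 0x5F52 (decimal 24402)

With 32768 levels over 24 V, one step is 0.732 mV.
(5.8732 − (−12)) / 0.000732422 = 24402.876 LSBs.
Floor → code 24402.
In hexadecimal (0x-prefixed): 0x5F52.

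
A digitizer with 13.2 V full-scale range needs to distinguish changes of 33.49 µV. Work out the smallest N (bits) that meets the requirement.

19 bits

Number of steps required ≥ 13.2 V / 33.49 µV = 394147.51.
Need 2^N ≥ 394147.51; 2^18 = 262144, 2^19 = 524288.
Minimum N = 19.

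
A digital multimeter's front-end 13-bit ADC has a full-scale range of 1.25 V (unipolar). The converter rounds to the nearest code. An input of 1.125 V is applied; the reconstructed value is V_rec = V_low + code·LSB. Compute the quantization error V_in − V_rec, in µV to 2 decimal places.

-30.52 µV

LSB = 1.25/2^13 = 152.59 µV.
Scaled input = 7372.8000 LSBs, so code = 7373.
V_rec = 0 + 7373·0.000152588 = 1.1250305 V.
Error = 1.125 − 1.1250305 = -3.05176e-05 V = -30.52 µV.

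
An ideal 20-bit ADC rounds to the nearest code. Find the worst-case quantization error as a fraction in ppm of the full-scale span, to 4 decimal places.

0.4768 ppm

Rounding → worst-case error = ½ LSB = V_FS/2^21, so 1e+06/2097152 = 0.476837 ppm of full scale.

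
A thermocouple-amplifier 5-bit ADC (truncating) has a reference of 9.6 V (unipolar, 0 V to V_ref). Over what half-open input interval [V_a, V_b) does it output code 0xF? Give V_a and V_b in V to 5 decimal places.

LSB = 9.6/2^5 = 300.000 mV.
Code 0xF = 15 decimal.
V_a = V_low + 15·LSB = 4.5 V; V_b = V_low + 16·LSB = 4.8 V.

[4.50000 V, 4.80000 V)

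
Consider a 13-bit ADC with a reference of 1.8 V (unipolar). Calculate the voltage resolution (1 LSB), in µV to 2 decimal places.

219.73 µV

Full-scale span = 1.8 V.
LSB = 1.8 / 2^13 = 1.8 / 8192 = 0.000219727 V = 219.73 µV.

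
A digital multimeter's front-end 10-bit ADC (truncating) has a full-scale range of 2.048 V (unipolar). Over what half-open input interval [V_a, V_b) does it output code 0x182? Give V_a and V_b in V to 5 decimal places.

LSB = 2.048/2^10 = 2.000 mV.
Code 0x182 = 386 decimal.
V_a = V_low + 386·LSB = 0.772 V; V_b = V_low + 387·LSB = 0.774 V.

[0.77200 V, 0.77400 V)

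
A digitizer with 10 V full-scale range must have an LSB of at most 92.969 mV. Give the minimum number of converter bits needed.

Number of steps required ≥ 10 V / 92.969 mV = 107.56.
Need 2^N ≥ 107.56; 2^6 = 64, 2^7 = 128.
Minimum N = 7.

7 bits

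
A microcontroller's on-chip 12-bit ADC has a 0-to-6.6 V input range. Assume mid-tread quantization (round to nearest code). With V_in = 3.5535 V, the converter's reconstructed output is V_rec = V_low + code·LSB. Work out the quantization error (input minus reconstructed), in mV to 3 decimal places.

0.521 mV

One LSB is 6.6 V / 4096 = 1.611 mV.
Scaled input = 2205.3236 LSBs, so code = 2205.
Reconstructed: 3.5529785 V.
V_in − V_rec = 0.000521484 V = 0.521 mV.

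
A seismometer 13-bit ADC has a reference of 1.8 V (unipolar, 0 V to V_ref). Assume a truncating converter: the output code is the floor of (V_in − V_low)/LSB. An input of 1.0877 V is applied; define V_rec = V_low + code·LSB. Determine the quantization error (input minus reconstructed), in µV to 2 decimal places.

53.52 µV

One LSB is 1.8 V / 8192 = 219.73 µV.
(1.0877 − 0)/0.000219727 = 4950.2436; ⌊·⌋ gives code 4950.
Reconstructed: 1.0876465 V.
Error = 1.0877 − 1.0876465 = 5.35156e-05 V = 53.52 µV.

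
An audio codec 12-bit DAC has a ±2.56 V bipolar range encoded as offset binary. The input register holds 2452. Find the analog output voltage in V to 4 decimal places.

LSB = 5.12 V / 2^12 = 1.250 mV.
V_out = (−2.56) + 2452 × 0.00125 V = 0.505 V.

0.5050 V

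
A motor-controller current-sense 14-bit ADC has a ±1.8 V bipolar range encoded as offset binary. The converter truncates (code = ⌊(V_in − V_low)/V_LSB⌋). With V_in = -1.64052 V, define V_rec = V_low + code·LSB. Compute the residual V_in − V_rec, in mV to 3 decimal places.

LSB = 3.6/2^14 = 219.73 µV.
(V_in − V_low)/LSB = (-1.64052 − (−1.8))/0.000219727 = 725.8112 → code 725 (floor).
V_rec = (−1.8) + 725·0.000219727 = -1.6406982 V.
Difference: 0.000178242 V → 0.178 mV.

0.178 mV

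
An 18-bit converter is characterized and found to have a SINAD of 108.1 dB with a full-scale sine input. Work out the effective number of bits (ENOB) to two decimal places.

ENOB = (SINAD − 1.76) / 6.02 = (108.1 − 1.76)/6.02 = 17.664.

17.66 bits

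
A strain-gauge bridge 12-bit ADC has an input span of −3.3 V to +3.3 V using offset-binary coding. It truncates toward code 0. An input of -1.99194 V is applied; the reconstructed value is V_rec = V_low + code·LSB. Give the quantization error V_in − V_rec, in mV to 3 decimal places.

Step size: 6.6 V ÷ 2^12 = 1.611 mV.
(V_in − V_low)/LSB = (-1.99194 − (−3.3))/0.00161133 = 811.7900 → code 811 (floor).
V_rec = (−3.3) + 811·0.00161133 = -1.9932129 V.
V_in − V_rec = 0.00127289 V = 1.273 mV.

1.273 mV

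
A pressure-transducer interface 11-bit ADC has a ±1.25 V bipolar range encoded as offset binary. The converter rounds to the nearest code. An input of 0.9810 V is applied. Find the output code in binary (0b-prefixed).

Full-scale span = 2.5 V; LSB = 2.5/2^11 = 1.221 mV.
Input sits at 1827.635 steps above V_low.
Round → code 1828.
In binary (0b-prefixed): 0b11100100100.

code 0b11100100100 (decimal 1828)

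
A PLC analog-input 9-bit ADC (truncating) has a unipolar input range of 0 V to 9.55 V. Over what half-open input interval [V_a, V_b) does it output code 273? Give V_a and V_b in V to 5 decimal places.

[5.09209 V, 5.11074 V)

LSB = 9.55/2^9 = 18.652 mV.
V_a = V_low + 273·LSB = 5.09209 V; V_b = V_low + 274·LSB = 5.11074 V.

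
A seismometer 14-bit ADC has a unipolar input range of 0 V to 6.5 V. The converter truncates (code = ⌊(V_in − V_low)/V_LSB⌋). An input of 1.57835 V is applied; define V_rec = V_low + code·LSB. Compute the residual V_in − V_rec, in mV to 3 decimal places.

0.164 mV

Step size: 6.5 V ÷ 2^14 = 396.73 µV.
(V_in − V_low)/LSB = (1.57835 − 0)/0.000396729 = 3978.4133 → code 3978 (floor).
Code 3978 maps back to 0 + 3978×0.000396729 V = 1.578186 V.
Difference: 0.000163965 V → 0.164 mV.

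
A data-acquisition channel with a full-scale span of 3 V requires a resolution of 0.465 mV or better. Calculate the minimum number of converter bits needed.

Number of steps required ≥ 3 V / 0.465 mV = 6451.61.
Need 2^N ≥ 6451.61; 2^12 = 4096, 2^13 = 8192.
Minimum N = 13.

13 bits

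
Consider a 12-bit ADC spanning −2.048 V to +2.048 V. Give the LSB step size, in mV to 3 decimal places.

Full-scale span = 4.096 V.
LSB = 4.096 / 2^12 = 4.096 / 4096 = 0.001 V = 1.000 mV.

1.000 mV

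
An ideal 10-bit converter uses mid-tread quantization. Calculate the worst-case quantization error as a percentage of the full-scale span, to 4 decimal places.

Rounding → worst-case error = ½ LSB = V_FS/2^11, so 100/2048 = 0.0488281 % of full scale.

0.0488 %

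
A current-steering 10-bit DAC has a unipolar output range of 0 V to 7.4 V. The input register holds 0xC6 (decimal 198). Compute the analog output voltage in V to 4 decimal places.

1.4309 V

LSB = 7.4 V / 2^10 = 7.227 mV.
Code 0xC6 = 198 decimal.
V_out = 0 + 198 × 0.00722656 V = 1.43086 V.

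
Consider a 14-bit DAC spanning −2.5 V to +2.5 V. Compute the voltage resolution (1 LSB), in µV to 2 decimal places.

305.18 µV

Full-scale span = 5 V.
LSB = 5 / 2^14 = 5 / 16384 = 0.000305176 V = 305.18 µV.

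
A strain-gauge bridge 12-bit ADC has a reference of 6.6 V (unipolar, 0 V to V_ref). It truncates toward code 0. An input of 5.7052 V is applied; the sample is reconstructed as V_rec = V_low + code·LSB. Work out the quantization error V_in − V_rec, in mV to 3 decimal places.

Step size: 6.6 V ÷ 2^12 = 1.611 mV.
(5.7052 − 0)/0.00161133 = 3540.6817; ⌊·⌋ gives code 3540.
Reconstructed: 5.7041016 V.
V_in − V_rec = 0.00109844 V = 1.098 mV.

1.098 mV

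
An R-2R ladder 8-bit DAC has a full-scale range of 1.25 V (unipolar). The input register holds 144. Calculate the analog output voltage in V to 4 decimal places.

LSB = 1.25 V / 2^8 = 4.883 mV.
V_out = 0 + 144 × 0.00488281 V = 0.703125 V.

0.7031 V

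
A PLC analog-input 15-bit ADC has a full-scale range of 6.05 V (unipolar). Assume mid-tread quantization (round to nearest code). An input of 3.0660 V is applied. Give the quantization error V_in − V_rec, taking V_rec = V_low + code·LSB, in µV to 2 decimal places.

Step size: 6.05 V ÷ 2^15 = 184.63 µV.
(3.0660 − 0)/0.000184631 = 16606.0641; round gives code 16606.
V_rec = 0 + 16606·0.000184631 = 3.0659882 V.
Error = 3.0660 − 3.0659882 = 1.18408e-05 V = 11.84 µV.

11.84 µV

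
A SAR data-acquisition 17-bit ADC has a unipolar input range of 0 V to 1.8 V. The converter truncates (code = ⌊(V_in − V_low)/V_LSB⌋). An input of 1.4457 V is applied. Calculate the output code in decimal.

LSB = 1.8 V / 131072 = 13.73 µV.
(1.4457 − 0) / 1.37329e-05 = 105272.661 LSBs.
So the output code is 105272.

code 105272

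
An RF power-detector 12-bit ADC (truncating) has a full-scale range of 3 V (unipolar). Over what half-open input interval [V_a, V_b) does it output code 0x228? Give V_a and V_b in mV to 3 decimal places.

[404.297 mV, 405.029 mV)

LSB = 3/2^12 = 0.732 mV.
Code 0x228 = 552 decimal.
V_a = V_low + 552·LSB = 0.404297 V; V_b = V_low + 553·LSB = 0.405029 V.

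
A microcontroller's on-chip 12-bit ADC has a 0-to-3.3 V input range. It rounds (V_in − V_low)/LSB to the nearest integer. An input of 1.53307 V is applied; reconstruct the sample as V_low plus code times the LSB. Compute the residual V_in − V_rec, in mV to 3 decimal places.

One LSB is 3.3 V / 4096 = 0.806 mV.
Scaled input = 1902.8651 LSBs, so code = 1903.
Code 1903 maps back to 0 + 1903×0.000805664 V = 1.5331787 V.
Difference: -0.000108711 V → -0.109 mV.

-0.109 mV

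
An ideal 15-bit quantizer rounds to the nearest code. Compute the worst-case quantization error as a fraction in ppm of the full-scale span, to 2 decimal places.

15.26 ppm

Rounding → worst-case error = ½ LSB = V_FS/2^16, so 1e+06/65536 = 15.2588 ppm of full scale.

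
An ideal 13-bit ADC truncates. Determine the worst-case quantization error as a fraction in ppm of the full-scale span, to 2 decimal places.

122.07 ppm

Truncating → worst-case error = 1 LSB = V_FS/2^13, so 1e+06/8192 = 122.07 ppm of full scale.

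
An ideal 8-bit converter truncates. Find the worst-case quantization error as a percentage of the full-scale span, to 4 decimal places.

Truncating → worst-case error = 1 LSB = V_FS/2^8, so 100/256 = 0.390625 % of full scale.

0.3906 %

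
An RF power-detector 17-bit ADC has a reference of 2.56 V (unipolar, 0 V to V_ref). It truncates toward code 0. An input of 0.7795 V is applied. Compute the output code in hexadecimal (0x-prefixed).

LSB = 2.56 V / 131072 = 19.53 µV.
Input sits at 39910.400 steps above V_low.
So the output code is 39910.
In hexadecimal (0x-prefixed): 0x9BE6.

code 0x9BE6 (decimal 39910)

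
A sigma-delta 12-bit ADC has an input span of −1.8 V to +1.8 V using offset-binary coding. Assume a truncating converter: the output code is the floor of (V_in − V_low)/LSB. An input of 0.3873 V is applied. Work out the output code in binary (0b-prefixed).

With 4096 levels over 3.6 V, one step is 0.879 mV.
(0.3873 − (−1.8)) / 0.000878906 = 2488.661 LSBs.
⌊·⌋(2488.661) = 2488.
In binary (0b-prefixed): 0b100110111000.

code 0b100110111000 (decimal 2488)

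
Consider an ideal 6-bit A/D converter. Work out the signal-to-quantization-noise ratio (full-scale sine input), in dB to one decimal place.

37.9 dB

SNR ≈ 6.02·N + 1.76 dB = 6.02·6 + 1.76 = 37.88 dB.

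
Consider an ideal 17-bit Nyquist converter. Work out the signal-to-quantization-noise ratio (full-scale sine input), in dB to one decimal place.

104.1 dB

SNR ≈ 6.02·N + 1.76 dB = 6.02·17 + 1.76 = 104.10 dB.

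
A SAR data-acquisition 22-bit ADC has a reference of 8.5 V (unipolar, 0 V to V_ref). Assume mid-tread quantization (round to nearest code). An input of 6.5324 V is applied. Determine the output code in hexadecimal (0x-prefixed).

code 0x312F65 (decimal 3223397)

With 4194304 levels over 8.5 V, one step is 2.03 µV.
(V_in − V_low)/LSB = (6.5324 − 0) / 2.02656e-06 = 3223396.641.
So the output code is 3223397.
In hexadecimal (0x-prefixed): 0x312F65.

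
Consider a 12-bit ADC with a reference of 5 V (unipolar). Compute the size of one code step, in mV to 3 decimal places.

Full-scale span = 5 V.
LSB = 5 / 2^12 = 5 / 4096 = 0.0012207 V = 1.221 mV.

1.221 mV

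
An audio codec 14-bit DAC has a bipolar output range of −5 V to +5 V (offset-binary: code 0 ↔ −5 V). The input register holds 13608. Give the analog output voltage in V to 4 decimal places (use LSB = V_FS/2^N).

LSB = 10 V / 2^14 = 0.610 mV.
V_out = (−5) + 13608 × 0.000610352 V = 3.30566 V.

3.3057 V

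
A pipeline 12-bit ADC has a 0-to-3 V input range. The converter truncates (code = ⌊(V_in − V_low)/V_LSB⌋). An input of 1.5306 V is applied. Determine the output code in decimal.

code 2089

With 4096 levels over 3 V, one step is 0.732 mV.
(V_in − V_low)/LSB = (1.5306 − 0) / 0.000732422 = 2089.779.
Floor → code 2089.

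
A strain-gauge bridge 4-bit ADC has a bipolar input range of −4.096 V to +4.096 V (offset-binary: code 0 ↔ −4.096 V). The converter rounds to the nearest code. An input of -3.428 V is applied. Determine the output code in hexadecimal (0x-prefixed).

code 0x1 (decimal 1)

Full-scale span = 8.192 V; LSB = 8.192/2^4 = 0.5120 V.
(-3.428 − (−4.096)) / 0.512 = 1.305 LSBs.
So the output code is 1.
In hexadecimal (0x-prefixed): 0x1.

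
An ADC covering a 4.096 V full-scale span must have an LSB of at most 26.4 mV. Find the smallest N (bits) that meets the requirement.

Number of steps required ≥ 4.096 V / 26.4 mV = 155.15.
Need 2^N ≥ 155.15; 2^7 = 128, 2^8 = 256.
Minimum N = 8.

8 bits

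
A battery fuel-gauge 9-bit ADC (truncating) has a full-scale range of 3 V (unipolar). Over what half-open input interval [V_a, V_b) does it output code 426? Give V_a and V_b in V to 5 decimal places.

LSB = 3/2^9 = 5.859 mV.
V_a = V_low + 426·LSB = 2.49609 V; V_b = V_low + 427·LSB = 2.50195 V.

[2.49609 V, 2.50195 V)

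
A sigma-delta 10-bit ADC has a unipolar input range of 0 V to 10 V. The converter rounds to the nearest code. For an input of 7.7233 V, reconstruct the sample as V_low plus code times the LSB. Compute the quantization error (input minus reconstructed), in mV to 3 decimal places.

LSB = 10/2^10 = 9.766 mV.
Scaled input = 790.8659 LSBs, so code = 791.
V_rec = 0 + 791·0.00976562 = 7.7246094 V.
V_in − V_rec = -0.00130937 V = -1.309 mV.

-1.309 mV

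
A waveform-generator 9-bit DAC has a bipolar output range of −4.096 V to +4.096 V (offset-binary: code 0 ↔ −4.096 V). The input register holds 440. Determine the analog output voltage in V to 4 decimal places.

2.9440 V

LSB = 8.192 V / 2^9 = 16.000 mV.
V_out = (−4.096) + 440 × 0.016 V = 2.944 V.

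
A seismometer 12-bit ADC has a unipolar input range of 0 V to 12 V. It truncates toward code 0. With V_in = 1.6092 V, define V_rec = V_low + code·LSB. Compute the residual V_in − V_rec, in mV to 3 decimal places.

0.802 mV

Step size: 12 V ÷ 2^12 = 2.930 mV.
(V_in − V_low)/LSB = (1.6092 − 0)/0.00292969 = 549.2736 → code 549 (floor).
Reconstructed: 1.6083984 V.
V_in − V_rec = 0.000801562 V = 0.802 mV.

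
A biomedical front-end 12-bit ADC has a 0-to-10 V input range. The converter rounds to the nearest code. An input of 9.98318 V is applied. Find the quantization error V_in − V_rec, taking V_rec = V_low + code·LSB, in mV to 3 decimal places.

Step size: 10 V ÷ 2^12 = 2.441 mV.
Scaled input = 4089.1105 LSBs, so code = 4089.
Reconstructed: 9.9829102 V.
Error = 9.98318 − 9.9829102 = 0.000269844 V = 0.270 mV.

0.270 mV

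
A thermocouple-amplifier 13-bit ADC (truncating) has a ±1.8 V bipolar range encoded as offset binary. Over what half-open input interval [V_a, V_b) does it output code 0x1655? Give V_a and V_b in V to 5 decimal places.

LSB = 3.6/2^13 = 439.45 µV.
Code 0x1655 = 5717 decimal.
V_a = V_low + 5717·LSB = 0.712354 V; V_b = V_low + 5718·LSB = 0.712793 V.

[0.71235 V, 0.71279 V)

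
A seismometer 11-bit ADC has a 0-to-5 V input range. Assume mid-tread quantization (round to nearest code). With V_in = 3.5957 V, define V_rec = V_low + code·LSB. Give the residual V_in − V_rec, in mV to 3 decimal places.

One LSB is 5 V / 2048 = 2.441 mV.
Scaled input = 1472.7987 LSBs, so code = 1473.
Code 1473 maps back to 0 + 1473×0.00244141 V = 3.5961914 V.
Difference: -0.000491406 V → -0.491 mV.

-0.491 mV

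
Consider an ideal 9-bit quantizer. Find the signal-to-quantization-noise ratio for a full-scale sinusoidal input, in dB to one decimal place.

55.9 dB

SNR ≈ 6.02·N + 1.76 dB = 6.02·9 + 1.76 = 55.94 dB.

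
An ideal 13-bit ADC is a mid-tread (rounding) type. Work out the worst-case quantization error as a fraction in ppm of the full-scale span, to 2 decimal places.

61.04 ppm

Rounding → worst-case error = ½ LSB = V_FS/2^14, so 1e+06/16384 = 61.0352 ppm of full scale.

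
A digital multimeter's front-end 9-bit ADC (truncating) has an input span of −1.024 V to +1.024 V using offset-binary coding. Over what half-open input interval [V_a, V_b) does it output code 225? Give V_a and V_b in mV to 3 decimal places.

LSB = 2.048/2^9 = 4.000 mV.
V_a = V_low + 225·LSB = -0.124 V; V_b = V_low + 226·LSB = -0.12 V.

[-124.000 mV, -120.000 mV)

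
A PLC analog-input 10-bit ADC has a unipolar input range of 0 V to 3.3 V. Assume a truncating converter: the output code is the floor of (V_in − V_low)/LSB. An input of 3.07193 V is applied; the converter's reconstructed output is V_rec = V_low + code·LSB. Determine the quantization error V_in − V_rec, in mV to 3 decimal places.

0.739 mV

Step size: 3.3 V ÷ 2^10 = 3.223 mV.
(3.07193 − 0)/0.00322266 = 953.2292; ⌊·⌋ gives code 953.
Reconstructed: 3.0711914 V.
Difference: 0.000738594 V → 0.739 mV.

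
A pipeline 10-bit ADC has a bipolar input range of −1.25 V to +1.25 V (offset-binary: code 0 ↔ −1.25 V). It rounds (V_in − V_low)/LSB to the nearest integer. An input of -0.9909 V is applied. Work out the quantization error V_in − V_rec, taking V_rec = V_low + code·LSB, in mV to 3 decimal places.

0.311 mV

One LSB is 2.5 V / 1024 = 2.441 mV.
(-0.9909 − (−1.25))/0.00244141 = 106.1274; round gives code 106.
V_rec = (−1.25) + 106·0.00244141 = -0.99121094 V.
V_in − V_rec = 0.000310938 V = 0.311 mV.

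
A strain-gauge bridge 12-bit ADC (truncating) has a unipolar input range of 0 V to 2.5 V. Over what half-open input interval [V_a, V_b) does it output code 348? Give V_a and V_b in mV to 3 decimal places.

[212.402 mV, 213.013 mV)

LSB = 2.5/2^12 = 0.610 mV.
V_a = V_low + 348·LSB = 0.212402 V; V_b = V_low + 349·LSB = 0.213013 V.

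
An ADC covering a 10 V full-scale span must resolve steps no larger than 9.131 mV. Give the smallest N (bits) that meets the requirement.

Number of steps required ≥ 10 V / 9.131 mV = 1095.17.
Need 2^N ≥ 1095.17; 2^10 = 1024, 2^11 = 2048.
Minimum N = 11.

11 bits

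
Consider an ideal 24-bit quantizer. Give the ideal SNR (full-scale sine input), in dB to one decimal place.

146.2 dB

SNR ≈ 6.02·N + 1.76 dB = 6.02·24 + 1.76 = 146.24 dB.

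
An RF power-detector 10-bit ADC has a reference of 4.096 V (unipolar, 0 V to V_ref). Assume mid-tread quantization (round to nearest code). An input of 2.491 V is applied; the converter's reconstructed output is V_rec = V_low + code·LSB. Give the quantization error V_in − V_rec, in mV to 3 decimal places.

Step size: 4.096 V ÷ 2^10 = 4.000 mV.
Scaled input = 622.7500 LSBs, so code = 623.
Code 623 maps back to 0 + 623×0.004 V = 2.492 V.
Difference: -0.001 V → -1.000 mV.

-1.000 mV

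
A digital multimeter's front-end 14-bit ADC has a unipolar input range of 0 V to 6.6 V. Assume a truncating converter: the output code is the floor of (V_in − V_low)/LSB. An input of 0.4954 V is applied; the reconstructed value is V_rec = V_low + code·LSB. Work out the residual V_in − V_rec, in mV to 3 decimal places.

One LSB is 6.6 V / 16384 = 402.83 µV.
(V_in − V_low)/LSB = (0.4954 − 0)/0.000402832 = 1229.7930 → code 1229 (floor).
Code 1229 maps back to 0 + 1229×0.000402832 V = 0.49508057 V.
V_in − V_rec = 0.000319434 V = 0.319 mV.

0.319 mV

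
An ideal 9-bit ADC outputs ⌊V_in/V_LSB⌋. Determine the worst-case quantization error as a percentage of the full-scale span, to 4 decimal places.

0.1953 %

Truncating → worst-case error = 1 LSB = V_FS/2^9, so 100/512 = 0.195312 % of full scale.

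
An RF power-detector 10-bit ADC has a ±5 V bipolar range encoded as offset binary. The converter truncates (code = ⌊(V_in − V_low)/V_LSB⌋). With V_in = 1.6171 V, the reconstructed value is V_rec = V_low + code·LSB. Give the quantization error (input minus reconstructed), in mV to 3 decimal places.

5.772 mV

One LSB is 10 V / 1024 = 9.766 mV.
Scaled input = 677.5910 LSBs, so code = 677.
Reconstructed: 1.6113281 V.
V_in − V_rec = 0.00577188 V = 5.772 mV.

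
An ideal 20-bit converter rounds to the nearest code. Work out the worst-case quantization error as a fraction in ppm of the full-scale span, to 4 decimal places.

Rounding → worst-case error = ½ LSB = V_FS/2^21, so 1e+06/2097152 = 0.476837 ppm of full scale.

0.4768 ppm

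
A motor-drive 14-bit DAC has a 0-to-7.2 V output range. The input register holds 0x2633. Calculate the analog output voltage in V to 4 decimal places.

LSB = 7.2 V / 2^14 = 439.45 µV.
Code 0x2633 = 9779 decimal.
V_out = 0 + 9779 × 0.000439453 V = 4.29741 V.

4.2974 V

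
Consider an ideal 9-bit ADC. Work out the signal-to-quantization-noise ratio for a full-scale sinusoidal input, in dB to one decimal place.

55.9 dB

SNR ≈ 6.02·N + 1.76 dB = 6.02·9 + 1.76 = 55.94 dB.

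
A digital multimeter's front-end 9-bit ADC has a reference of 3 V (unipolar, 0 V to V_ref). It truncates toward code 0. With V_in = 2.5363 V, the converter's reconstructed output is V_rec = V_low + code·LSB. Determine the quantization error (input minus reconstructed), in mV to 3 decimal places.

5.050 mV

Step size: 3 V ÷ 2^9 = 5.859 mV.
Scaled input = 432.8619 LSBs, so code = 432.
Reconstructed: 2.53125 V.
Error = 2.5363 − 2.53125 = 0.00505 V = 5.050 mV.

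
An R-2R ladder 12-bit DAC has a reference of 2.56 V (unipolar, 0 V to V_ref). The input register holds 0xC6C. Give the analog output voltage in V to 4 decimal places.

LSB = 2.56 V / 2^12 = 0.625 mV.
Code 0xC6C = 3180 decimal.
V_out = 0 + 3180 × 0.000625 V = 1.9875 V.

1.9875 V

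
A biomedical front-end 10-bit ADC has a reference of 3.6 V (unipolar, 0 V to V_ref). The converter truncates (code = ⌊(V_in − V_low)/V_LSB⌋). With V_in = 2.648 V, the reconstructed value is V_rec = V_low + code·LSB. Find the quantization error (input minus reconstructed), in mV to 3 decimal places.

0.734 mV

One LSB is 3.6 V / 1024 = 3.516 mV.
(2.648 − 0)/0.00351563 = 753.2089; ⌊·⌋ gives code 753.
Reconstructed: 2.6472656 V.
Error = 2.648 − 2.6472656 = 0.000734375 V = 0.734 mV.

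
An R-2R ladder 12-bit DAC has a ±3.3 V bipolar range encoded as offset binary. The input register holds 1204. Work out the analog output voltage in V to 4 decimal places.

LSB = 6.6 V / 2^12 = 1.611 mV.
V_out = (−3.3) + 1204 × 0.00161133 V = -1.35996 V.

-1.3600 V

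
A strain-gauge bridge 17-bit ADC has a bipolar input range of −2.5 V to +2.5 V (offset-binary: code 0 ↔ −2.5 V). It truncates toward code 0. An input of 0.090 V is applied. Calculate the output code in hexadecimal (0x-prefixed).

With 131072 levels over 5 V, one step is 38.15 µV.
Input sits at 67895.296 steps above V_low.
Floor → code 67895.
In hexadecimal (0x-prefixed): 0x10937.

code 0x10937 (decimal 67895)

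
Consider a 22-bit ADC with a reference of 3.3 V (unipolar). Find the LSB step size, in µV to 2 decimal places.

0.79 µV

Full-scale span = 3.3 V.
LSB = 3.3 / 2^22 = 3.3 / 4194304 = 7.86781e-07 V = 0.79 µV.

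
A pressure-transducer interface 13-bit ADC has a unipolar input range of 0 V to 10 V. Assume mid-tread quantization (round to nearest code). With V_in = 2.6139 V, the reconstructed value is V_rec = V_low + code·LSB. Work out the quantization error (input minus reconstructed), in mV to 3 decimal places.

0.375 mV

LSB = 10/2^13 = 1.221 mV.
(V_in − V_low)/LSB = (2.6139 − 0)/0.0012207 = 2141.3069 → code 2141 (round).
Code 2141 maps back to 0 + 2141×0.0012207 V = 2.6135254 V.
Difference: 0.000374609 V → 0.375 mV.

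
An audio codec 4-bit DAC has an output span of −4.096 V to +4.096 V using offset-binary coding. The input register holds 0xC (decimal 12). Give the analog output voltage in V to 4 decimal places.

LSB = 8.192 V / 2^4 = 0.5120 V.
Code 0xC = 12 decimal.
V_out = (−4.096) + 12 × 0.512 V = 2.048 V.

2.0480 V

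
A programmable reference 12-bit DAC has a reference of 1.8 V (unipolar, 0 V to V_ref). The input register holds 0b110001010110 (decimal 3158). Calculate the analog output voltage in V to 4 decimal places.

1.3878 V

LSB = 1.8 V / 2^12 = 439.45 µV.
Code 0b110001010110 = 3158 decimal.
V_out = 0 + 3158 × 0.000439453 V = 1.38779 V.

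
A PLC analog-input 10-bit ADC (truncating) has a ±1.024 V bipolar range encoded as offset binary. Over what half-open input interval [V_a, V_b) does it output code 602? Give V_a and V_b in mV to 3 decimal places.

[180.000 mV, 182.000 mV)

LSB = 2.048/2^10 = 2.000 mV.
V_a = V_low + 602·LSB = 0.18 V; V_b = V_low + 603·LSB = 0.182 V.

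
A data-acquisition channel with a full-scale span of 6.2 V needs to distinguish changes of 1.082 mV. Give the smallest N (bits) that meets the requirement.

13 bits

Number of steps required ≥ 6.2 V / 1.082 mV = 5730.13.
Need 2^N ≥ 5730.13; 2^12 = 4096, 2^13 = 8192.
Minimum N = 13.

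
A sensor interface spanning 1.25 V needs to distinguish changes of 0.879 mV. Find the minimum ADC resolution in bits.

11 bits

Number of steps required ≥ 1.25 V / 0.879 mV = 1422.07.
Need 2^N ≥ 1422.07; 2^10 = 1024, 2^11 = 2048.
Minimum N = 11.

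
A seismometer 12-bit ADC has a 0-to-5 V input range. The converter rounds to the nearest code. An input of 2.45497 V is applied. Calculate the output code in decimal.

code 2011

LSB = 5 V / 4096 = 1.221 mV.
Input sits at 2011.111 steps above V_low.
So the output code is 2011.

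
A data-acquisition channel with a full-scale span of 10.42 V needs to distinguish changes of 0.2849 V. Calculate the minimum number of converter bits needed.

Number of steps required ≥ 10.42 V / 0.2849 V = 36.57.
Need 2^N ≥ 36.57; 2^5 = 32, 2^6 = 64.
Minimum N = 6.

6 bits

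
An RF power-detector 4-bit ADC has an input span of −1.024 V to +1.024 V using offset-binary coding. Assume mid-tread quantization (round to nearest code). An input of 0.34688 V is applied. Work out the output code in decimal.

Full-scale span = 2.048 V; LSB = 2.048/2^4 = 128.000 mV.
(0.34688 − (−1.024)) / 0.128 = 10.710 LSBs.
So the output code is 11.

code 11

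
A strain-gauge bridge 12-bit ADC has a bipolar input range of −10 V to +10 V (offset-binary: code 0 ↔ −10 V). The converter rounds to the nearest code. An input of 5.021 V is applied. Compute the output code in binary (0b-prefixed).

With 4096 levels over 20 V, one step is 4.883 mV.
Input sits at 3076.301 steps above V_low.
Round → code 3076.
In binary (0b-prefixed): 0b110000000100.

code 0b110000000100 (decimal 3076)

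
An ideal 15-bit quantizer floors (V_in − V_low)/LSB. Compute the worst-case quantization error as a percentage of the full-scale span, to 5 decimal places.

0.00305 %

Truncating → worst-case error = 1 LSB = V_FS/2^15, so 100/32768 = 0.00305176 % of full scale.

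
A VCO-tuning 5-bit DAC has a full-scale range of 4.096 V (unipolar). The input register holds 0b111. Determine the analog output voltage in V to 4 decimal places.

0.8960 V

LSB = 4.096 V / 2^5 = 128.000 mV.
Code 0b111 = 7 decimal.
V_out = 0 + 7 × 0.128 V = 0.896 V.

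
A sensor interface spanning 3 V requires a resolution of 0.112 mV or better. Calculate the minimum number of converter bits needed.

15 bits

Number of steps required ≥ 3 V / 0.112 mV = 26785.71.
Need 2^N ≥ 26785.71; 2^14 = 16384, 2^15 = 32768.
Minimum N = 15.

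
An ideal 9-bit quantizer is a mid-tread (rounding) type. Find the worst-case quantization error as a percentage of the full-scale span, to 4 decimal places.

Rounding → worst-case error = ½ LSB = V_FS/2^10, so 100/1024 = 0.0976562 % of full scale.

0.0977 %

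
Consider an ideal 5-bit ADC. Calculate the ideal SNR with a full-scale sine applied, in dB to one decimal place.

31.9 dB

SNR ≈ 6.02·N + 1.76 dB = 6.02·5 + 1.76 = 31.86 dB.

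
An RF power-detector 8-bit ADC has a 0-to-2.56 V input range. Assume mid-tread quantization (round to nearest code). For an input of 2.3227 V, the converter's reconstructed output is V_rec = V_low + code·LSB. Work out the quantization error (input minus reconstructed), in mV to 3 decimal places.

Step size: 2.56 V ÷ 2^8 = 10.000 mV.
(V_in − V_low)/LSB = (2.3227 − 0)/0.01 = 232.2700 → code 232 (round).
Code 232 maps back to 0 + 232×0.01 V = 2.32 V.
V_in − V_rec = 0.0027 V = 2.700 mV.

2.700 mV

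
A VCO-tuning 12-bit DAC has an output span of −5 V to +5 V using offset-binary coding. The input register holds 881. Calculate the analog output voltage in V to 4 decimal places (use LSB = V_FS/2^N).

-2.8491 V

LSB = 10 V / 2^12 = 2.441 mV.
V_out = (−5) + 881 × 0.00244141 V = -2.84912 V.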